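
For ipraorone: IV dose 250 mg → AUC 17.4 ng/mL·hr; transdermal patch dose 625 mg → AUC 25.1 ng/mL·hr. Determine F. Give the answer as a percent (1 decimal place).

F = (AUC_ev / D_ev) / (AUC_iv / D_iv)
  = (25.1/625) / (17.4/250)
  = 0.04016 / 0.0696 = 0.5770
  = 57.70%

F = 57.7%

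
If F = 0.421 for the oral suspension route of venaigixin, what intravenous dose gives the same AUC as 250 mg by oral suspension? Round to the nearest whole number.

D_iv = 105 mg

Systemic exposure from an extravascular dose = F × D_ev, so the equivalent IV dose is F × D_ev.
D_iv = F × D_ev = 0.421 × 250 = 105.25 mg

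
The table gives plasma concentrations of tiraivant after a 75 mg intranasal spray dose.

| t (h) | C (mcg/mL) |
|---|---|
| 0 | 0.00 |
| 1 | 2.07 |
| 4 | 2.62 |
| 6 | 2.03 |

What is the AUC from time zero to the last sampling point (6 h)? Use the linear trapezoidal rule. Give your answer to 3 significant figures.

Trapezoidal AUC_0→6:
  [0→1]: (0.00+2.07)/2 × 1 = 1.035
  [1→4]: (2.07+2.62)/2 × 3 = 7.035
  [4→6]: (2.62+2.03)/2 × 2 = 4.65
  Sum = 12.72 mcg/mL·h

AUC = 12.7 mcg/mL·h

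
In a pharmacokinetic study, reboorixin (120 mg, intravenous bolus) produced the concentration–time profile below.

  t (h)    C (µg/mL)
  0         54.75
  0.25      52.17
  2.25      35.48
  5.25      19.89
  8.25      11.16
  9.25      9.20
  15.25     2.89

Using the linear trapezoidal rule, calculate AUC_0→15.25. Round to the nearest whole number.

Trapezoidal AUC_0→15.25:
  [0→0.25]: (54.75+52.17)/2 × 0.25 = 13.365
  [0.25→2.25]: (52.17+35.48)/2 × 2 = 87.65
  [2.25→5.25]: (35.48+19.89)/2 × 3 = 83.055
  [5.25→8.25]: (19.89+11.16)/2 × 3 = 46.575
  [8.25→9.25]: (11.16+9.20)/2 × 1 = 10.18
  [9.25→15.25]: (9.20+2.89)/2 × 6 = 36.27
  Sum = 277.095 µg/mL·h

AUC = 277 µg/mL·h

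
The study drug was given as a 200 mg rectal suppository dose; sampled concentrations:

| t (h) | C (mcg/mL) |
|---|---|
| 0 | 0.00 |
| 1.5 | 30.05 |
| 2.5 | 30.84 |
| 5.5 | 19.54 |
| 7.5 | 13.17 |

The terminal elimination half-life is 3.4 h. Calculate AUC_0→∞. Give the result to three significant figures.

Trapezoidal AUC_0→7.5:
  [0→1.5]: (0.00+30.05)/2 × 1.5 = 22.5375
  [1.5→2.5]: (30.05+30.84)/2 × 1 = 30.445
  [2.5→5.5]: (30.84+19.54)/2 × 3 = 75.57
  [5.5→7.5]: (19.54+13.17)/2 × 2 = 32.71
  Sum = 161.2625 mcg/mL·h
k_e = ln2 / t½ = 0.693147 / 3.4 = 0.2039 h^-1
Extrapolated tail: C_last / k_e = 13.17 / 0.2039 = 64.590
AUC_0→∞ = 161.2625 + 64.590 = 225.8525 mcg/mL·h

AUC = 226 mcg/mL·h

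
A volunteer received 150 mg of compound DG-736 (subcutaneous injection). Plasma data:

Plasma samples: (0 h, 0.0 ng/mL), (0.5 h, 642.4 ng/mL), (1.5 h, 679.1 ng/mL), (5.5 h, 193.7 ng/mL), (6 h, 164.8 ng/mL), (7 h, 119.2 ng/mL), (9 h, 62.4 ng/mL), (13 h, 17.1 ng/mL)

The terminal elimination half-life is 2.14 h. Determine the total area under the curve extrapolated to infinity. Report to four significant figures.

Trapezoidal AUC_0→13:
  [0→0.5]: (0.0+642.4)/2 × 0.5 = 160.6
  [0.5→1.5]: (642.4+679.1)/2 × 1 = 660.75
  [1.5→5.5]: (679.1+193.7)/2 × 4 = 1745.6
  [5.5→6]: (193.7+164.8)/2 × 0.5 = 89.625
  [6→7]: (164.8+119.2)/2 × 1 = 142.0
  [7→9]: (119.2+62.4)/2 × 2 = 181.6
  [9→13]: (62.4+17.1)/2 × 4 = 159.0
  Sum = 3139.175 ng/mL·h
k_e = ln2 / t½ = 0.693147 / 2.14 = 0.3239 h^-1
Extrapolated tail: C_last / k_e = 17.1 / 0.3239 = 52.794
AUC_0→∞ = 3139.175 + 52.794 = 3191.969 ng/mL·h

AUC = 3192 ng/mL·h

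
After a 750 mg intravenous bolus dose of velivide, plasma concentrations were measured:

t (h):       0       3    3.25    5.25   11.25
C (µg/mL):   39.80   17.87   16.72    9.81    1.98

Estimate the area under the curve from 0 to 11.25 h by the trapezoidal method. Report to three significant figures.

Trapezoidal AUC_0→11.25:
  [0→3]: (39.80+17.87)/2 × 3 = 86.505
  [3→3.25]: (17.87+16.72)/2 × 0.25 = 4.32375
  [3.25→5.25]: (16.72+9.81)/2 × 2 = 26.53
  [5.25→11.25]: (9.81+1.98)/2 × 6 = 35.37
  Sum = 152.72875 µg/mL·h

AUC = 153 µg/mL·h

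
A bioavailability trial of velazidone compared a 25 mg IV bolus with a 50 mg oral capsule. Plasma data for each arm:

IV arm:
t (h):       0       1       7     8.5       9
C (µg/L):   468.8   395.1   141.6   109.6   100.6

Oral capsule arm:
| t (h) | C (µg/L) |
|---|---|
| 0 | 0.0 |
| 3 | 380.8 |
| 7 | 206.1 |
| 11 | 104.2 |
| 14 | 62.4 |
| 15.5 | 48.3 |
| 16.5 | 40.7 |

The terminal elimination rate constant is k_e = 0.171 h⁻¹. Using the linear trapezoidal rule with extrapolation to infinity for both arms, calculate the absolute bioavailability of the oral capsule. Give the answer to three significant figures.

F = 0.519

Trapezoidal AUC_0→9 (IV):
  [0→1]: (468.8+395.1)/2 × 1 = 431.95
  [1→7]: (395.1+141.6)/2 × 6 = 1610.1
  [7→8.5]: (141.6+109.6)/2 × 1.5 = 188.4
  [8.5→9]: (109.6+100.6)/2 × 0.5 = 52.55
  Sum = 2283.0 µg/L·h
IV tail: 100.6/0.171 = 588.304; AUC_iv,0→∞ = 2283.0 + 588.304 = 2871.304 µg/L·h
Trapezoidal AUC_0→16.5 (oral capsule):
  [0→3]: (0.0+380.8)/2 × 3 = 571.2
  [3→7]: (380.8+206.1)/2 × 4 = 1173.8
  [7→11]: (206.1+104.2)/2 × 4 = 620.6
  [11→14]: (104.2+62.4)/2 × 3 = 249.9
  [14→15.5]: (62.4+48.3)/2 × 1.5 = 83.025
  [15.5→16.5]: (48.3+40.7)/2 × 1 = 44.5
  Sum = 2743.025 µg/L·h
oral capsule tail: 40.7/0.171 = 238.012; AUC_ev,0→∞ = 2743.025 + 238.012 = 2981.037 µg/L·h
F = (AUC_ev/D_ev)/(AUC_iv/D_iv) = (2981.037/50)/(2871.304/25) = 59.62074/114.85216 = 0.5191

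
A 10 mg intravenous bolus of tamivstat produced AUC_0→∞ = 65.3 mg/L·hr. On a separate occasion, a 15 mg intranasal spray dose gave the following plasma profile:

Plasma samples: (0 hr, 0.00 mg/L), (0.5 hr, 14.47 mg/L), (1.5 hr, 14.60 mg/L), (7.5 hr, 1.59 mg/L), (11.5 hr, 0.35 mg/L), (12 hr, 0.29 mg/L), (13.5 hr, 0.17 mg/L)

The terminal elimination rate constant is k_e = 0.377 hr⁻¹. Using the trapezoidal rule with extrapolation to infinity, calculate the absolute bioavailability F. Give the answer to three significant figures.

F = 0.731

Trapezoidal AUC_0→13.5 (intranasal spray):
  [0→0.5]: (0.00+14.47)/2 × 0.5 = 3.6175
  [0.5→1.5]: (14.47+14.60)/2 × 1 = 14.535
  [1.5→7.5]: (14.60+1.59)/2 × 6 = 48.57
  [7.5→11.5]: (1.59+0.35)/2 × 4 = 3.88
  [11.5→12]: (0.35+0.29)/2 × 0.5 = 0.16
  [12→13.5]: (0.29+0.17)/2 × 1.5 = 0.345
  Sum = 71.1075 mg/L·hr
Tail: C_last/k_e = 0.17/0.377 = 0.451
AUC_0→∞ (intranasal spray) = 71.1075 + 0.451 = 71.5585 mg/L·hr
F = (AUC_ev/D_ev)/(AUC_iv/D_iv) = (71.5585/15)/(65.3/10) = 4.77057/6.53 = 0.7306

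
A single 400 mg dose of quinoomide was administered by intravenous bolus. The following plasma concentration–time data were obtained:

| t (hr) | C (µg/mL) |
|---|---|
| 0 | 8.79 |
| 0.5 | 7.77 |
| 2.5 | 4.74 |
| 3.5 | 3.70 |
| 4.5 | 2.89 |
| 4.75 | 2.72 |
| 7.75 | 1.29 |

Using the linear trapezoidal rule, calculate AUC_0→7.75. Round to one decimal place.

AUC = 30.9 µg/mL·hr

Trapezoidal AUC_0→7.75:
  [0→0.5]: (8.79+7.77)/2 × 0.5 = 4.14
  [0.5→2.5]: (7.77+4.74)/2 × 2 = 12.51
  [2.5→3.5]: (4.74+3.70)/2 × 1 = 4.22
  [3.5→4.5]: (3.70+2.89)/2 × 1 = 3.295
  [4.5→4.75]: (2.89+2.72)/2 × 0.25 = 0.70125
  [4.75→7.75]: (2.72+1.29)/2 × 3 = 6.015
  Sum = 30.88125 µg/mL·hr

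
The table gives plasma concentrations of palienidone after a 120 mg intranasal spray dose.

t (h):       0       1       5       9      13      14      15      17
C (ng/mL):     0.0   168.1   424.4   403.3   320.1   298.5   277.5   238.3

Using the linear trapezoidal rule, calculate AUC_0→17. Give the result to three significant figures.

AUC = 5480 ng/mL·h

Trapezoidal AUC_0→17:
  [0→1]: (0.0+168.1)/2 × 1 = 84.05
  [1→5]: (168.1+424.4)/2 × 4 = 1185.0
  [5→9]: (424.4+403.3)/2 × 4 = 1655.4
  [9→13]: (403.3+320.1)/2 × 4 = 1446.8
  [13→14]: (320.1+298.5)/2 × 1 = 309.3
  [14→15]: (298.5+277.5)/2 × 1 = 288.0
  [15→17]: (277.5+238.3)/2 × 2 = 515.8
  Sum = 5484.35 ng/mL·h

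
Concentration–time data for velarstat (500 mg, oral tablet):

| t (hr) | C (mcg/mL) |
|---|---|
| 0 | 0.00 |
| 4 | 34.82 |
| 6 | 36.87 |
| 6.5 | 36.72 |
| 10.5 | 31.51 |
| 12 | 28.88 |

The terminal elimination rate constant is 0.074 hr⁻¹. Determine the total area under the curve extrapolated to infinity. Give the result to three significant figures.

Trapezoidal AUC_0→12:
  [0→4]: (0.00+34.82)/2 × 4 = 69.64
  [4→6]: (34.82+36.87)/2 × 2 = 71.69
  [6→6.5]: (36.87+36.72)/2 × 0.5 = 18.3975
  [6.5→10.5]: (36.72+31.51)/2 × 4 = 136.46
  [10.5→12]: (31.51+28.88)/2 × 1.5 = 45.2925
  Sum = 341.48 mcg/mL·hr
Extrapolated tail: C_last / k_e = 28.88 / 0.074 = 390.270
AUC_0→∞ = 341.48 + 390.270 = 731.75 mcg/mL·hr

AUC = 732 mcg/mL·hr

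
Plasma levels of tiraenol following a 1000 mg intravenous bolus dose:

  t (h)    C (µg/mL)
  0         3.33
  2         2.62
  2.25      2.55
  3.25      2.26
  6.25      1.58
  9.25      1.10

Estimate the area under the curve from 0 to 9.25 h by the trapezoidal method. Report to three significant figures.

AUC = 18.8 µg/mL·h

Trapezoidal AUC_0→9.25:
  [0→2]: (3.33+2.62)/2 × 2 = 5.95
  [2→2.25]: (2.62+2.55)/2 × 0.25 = 0.64625
  [2.25→3.25]: (2.55+2.26)/2 × 1 = 2.405
  [3.25→6.25]: (2.26+1.58)/2 × 3 = 5.76
  [6.25→9.25]: (1.58+1.10)/2 × 3 = 4.02
  Sum = 18.78125 µg/mL·h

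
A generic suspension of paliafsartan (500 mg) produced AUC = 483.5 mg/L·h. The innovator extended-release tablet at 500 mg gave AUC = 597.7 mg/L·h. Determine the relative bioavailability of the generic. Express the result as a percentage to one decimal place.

F_rel = (AUC_test/D_test) / (AUC_ref/D_ref)
      = (483.5/500) / (597.7/500)
      = 0.967 / 1.1954 = 0.8089 = 80.89%

F_rel = 80.9%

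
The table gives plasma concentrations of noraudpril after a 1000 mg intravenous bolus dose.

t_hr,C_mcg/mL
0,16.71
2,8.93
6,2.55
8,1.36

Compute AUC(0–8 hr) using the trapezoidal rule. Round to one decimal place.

AUC = 52.5 mcg/mL·hr

Trapezoidal AUC_0→8:
  [0→2]: (16.71+8.93)/2 × 2 = 25.64
  [2→6]: (8.93+2.55)/2 × 4 = 22.96
  [6→8]: (2.55+1.36)/2 × 2 = 3.91
  Sum = 52.51 mcg/mL·hr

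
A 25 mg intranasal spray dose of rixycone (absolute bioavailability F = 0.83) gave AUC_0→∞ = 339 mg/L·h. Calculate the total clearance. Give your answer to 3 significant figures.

CL = F × Dose / AUC_0→∞
   = 0.83 × 25 / 339 = 0.0612094 L/h

CL = 0.0612 L/h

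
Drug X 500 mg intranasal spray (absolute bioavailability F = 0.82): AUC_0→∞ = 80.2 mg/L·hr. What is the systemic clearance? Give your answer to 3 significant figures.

CL = 5.11 L/hr

CL = F × Dose / AUC_0→∞
   = 0.82 × 500 / 80.2 = 5.11222 L/hr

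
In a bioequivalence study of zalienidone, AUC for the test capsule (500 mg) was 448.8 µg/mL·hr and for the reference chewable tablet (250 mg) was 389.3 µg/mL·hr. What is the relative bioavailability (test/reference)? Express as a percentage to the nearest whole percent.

F_rel = (AUC_test/D_test) / (AUC_ref/D_ref)
      = (448.8/500) / (389.3/250)
      = 0.8976 / 1.5572 = 0.5764 = 57.64%

F_rel = 58%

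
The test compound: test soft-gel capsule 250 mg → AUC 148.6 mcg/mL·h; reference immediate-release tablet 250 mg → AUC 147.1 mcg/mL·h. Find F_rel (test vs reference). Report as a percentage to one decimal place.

F_rel = (AUC_test/D_test) / (AUC_ref/D_ref)
      = (148.6/250) / (147.1/250)
      = 0.5944 / 0.5884 = 1.0102 = 101.02%

F_rel = 101.0%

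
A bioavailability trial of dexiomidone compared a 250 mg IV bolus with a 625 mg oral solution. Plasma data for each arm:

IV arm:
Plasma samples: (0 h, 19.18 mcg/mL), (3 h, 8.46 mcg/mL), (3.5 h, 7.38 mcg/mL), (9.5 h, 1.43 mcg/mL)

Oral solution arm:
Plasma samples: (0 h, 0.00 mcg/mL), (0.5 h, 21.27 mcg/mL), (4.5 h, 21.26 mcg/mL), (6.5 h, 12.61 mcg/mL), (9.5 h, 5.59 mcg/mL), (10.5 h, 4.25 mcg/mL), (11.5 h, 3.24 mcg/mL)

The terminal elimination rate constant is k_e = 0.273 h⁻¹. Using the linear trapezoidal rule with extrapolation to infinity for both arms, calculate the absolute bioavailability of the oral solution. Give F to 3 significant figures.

Trapezoidal AUC_0→9.5 (IV):
  [0→3]: (19.18+8.46)/2 × 3 = 41.46
  [3→3.5]: (8.46+7.38)/2 × 0.5 = 3.96
  [3.5→9.5]: (7.38+1.43)/2 × 6 = 26.43
  Sum = 71.85 mcg/mL·h
IV tail: 1.43/0.273 = 5.238; AUC_iv,0→∞ = 71.85 + 5.238 = 77.088 mcg/mL·h
Trapezoidal AUC_0→11.5 (oral solution):
  [0→0.5]: (0.00+21.27)/2 × 0.5 = 5.3175
  [0.5→4.5]: (21.27+21.26)/2 × 4 = 85.06
  [4.5→6.5]: (21.26+12.61)/2 × 2 = 33.87
  [6.5→9.5]: (12.61+5.59)/2 × 3 = 27.3
  [9.5→10.5]: (5.59+4.25)/2 × 1 = 4.92
  [10.5→11.5]: (4.25+3.24)/2 × 1 = 3.745
  Sum = 160.2125 mcg/mL·h
oral solution tail: 3.24/0.273 = 11.868; AUC_ev,0→∞ = 160.2125 + 11.868 = 172.0805 mcg/mL·h
F = (AUC_ev/D_ev)/(AUC_iv/D_iv) = (172.0805/625)/(77.088/250) = 0.2753288/0.308352 = 0.8929

F = 0.893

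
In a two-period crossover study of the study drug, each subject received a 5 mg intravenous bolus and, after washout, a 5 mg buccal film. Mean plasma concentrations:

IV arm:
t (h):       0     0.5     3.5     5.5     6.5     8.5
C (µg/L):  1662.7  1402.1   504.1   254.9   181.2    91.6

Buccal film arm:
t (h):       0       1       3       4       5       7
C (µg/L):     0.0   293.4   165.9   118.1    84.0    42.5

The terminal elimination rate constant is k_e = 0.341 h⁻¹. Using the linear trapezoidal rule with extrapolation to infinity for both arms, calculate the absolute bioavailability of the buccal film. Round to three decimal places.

Trapezoidal AUC_0→8.5 (IV):
  [0→0.5]: (1662.7+1402.1)/2 × 0.5 = 766.2
  [0.5→3.5]: (1402.1+504.1)/2 × 3 = 2859.3
  [3.5→5.5]: (504.1+254.9)/2 × 2 = 759.0
  [5.5→6.5]: (254.9+181.2)/2 × 1 = 218.05
  [6.5→8.5]: (181.2+91.6)/2 × 2 = 272.8
  Sum = 4875.35 µg/L·h
IV tail: 91.6/0.341 = 268.622; AUC_iv,0→∞ = 4875.35 + 268.622 = 5143.972 µg/L·h
Trapezoidal AUC_0→7 (buccal film):
  [0→1]: (0.0+293.4)/2 × 1 = 146.7
  [1→3]: (293.4+165.9)/2 × 2 = 459.3
  [3→4]: (165.9+118.1)/2 × 1 = 142.0
  [4→5]: (118.1+84.0)/2 × 1 = 101.05
  [5→7]: (84.0+42.5)/2 × 2 = 126.5
  Sum = 975.55 µg/L·h
buccal film tail: 42.5/0.341 = 124.633; AUC_ev,0→∞ = 975.55 + 124.633 = 1100.183 µg/L·h
F = (AUC_ev/D_ev)/(AUC_iv/D_iv) = (1100.183/5)/(5143.972/5) = 220.0366/1028.7944 = 0.2139

F = 0.214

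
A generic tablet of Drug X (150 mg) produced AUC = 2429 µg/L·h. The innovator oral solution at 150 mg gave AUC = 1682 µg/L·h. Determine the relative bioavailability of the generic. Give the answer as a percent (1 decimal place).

F_rel = (AUC_test/D_test) / (AUC_ref/D_ref)
      = (2429/150) / (1682/150)
      = 16.1933 / 11.2133 = 1.4441 = 144.41%

F_rel = 144.4%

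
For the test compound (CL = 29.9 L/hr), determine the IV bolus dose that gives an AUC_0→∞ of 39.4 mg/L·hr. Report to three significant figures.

Dose_iv = CL × AUC_0→∞
     = 29.9 × 39.4 = 1178.06 mg

Dose = 1180 mg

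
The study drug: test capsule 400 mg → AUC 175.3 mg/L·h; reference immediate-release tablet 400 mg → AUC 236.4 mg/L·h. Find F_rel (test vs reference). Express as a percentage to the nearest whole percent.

F_rel = 74%

F_rel = (AUC_test/D_test) / (AUC_ref/D_ref)
      = (175.3/400) / (236.4/400)
      = 0.43825 / 0.591 = 0.7415 = 74.15%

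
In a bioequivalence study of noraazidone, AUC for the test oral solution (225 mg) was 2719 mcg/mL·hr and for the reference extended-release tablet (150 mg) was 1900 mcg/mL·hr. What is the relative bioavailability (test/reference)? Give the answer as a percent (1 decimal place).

F_rel = 95.4%

F_rel = (AUC_test/D_test) / (AUC_ref/D_ref)
      = (2719/225) / (1900/150)
      = 12.0844 / 12.6667 = 0.9540 = 95.40%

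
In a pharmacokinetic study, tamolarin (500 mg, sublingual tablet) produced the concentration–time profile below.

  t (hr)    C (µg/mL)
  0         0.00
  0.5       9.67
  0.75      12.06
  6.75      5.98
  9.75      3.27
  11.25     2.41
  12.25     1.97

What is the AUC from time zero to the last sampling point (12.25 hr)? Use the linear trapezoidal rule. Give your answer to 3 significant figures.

Trapezoidal AUC_0→12.25:
  [0→0.5]: (0.00+9.67)/2 × 0.5 = 2.4175
  [0.5→0.75]: (9.67+12.06)/2 × 0.25 = 2.71625
  [0.75→6.75]: (12.06+5.98)/2 × 6 = 54.12
  [6.75→9.75]: (5.98+3.27)/2 × 3 = 13.875
  [9.75→11.25]: (3.27+2.41)/2 × 1.5 = 4.26
  [11.25→12.25]: (2.41+1.97)/2 × 1 = 2.19
  Sum = 79.57875 µg/mL·hr

AUC = 79.6 µg/mL·hr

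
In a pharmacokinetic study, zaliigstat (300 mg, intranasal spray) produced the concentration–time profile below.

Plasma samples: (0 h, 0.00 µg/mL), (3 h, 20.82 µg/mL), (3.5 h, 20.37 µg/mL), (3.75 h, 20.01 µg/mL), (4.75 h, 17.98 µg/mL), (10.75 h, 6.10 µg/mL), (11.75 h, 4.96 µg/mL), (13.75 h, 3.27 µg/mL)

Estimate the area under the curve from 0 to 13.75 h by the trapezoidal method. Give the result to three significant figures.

AUC = 152 µg/mL·h

Trapezoidal AUC_0→13.75:
  [0→3]: (0.00+20.82)/2 × 3 = 31.23
  [3→3.5]: (20.82+20.37)/2 × 0.5 = 10.2975
  [3.5→3.75]: (20.37+20.01)/2 × 0.25 = 5.0475
  [3.75→4.75]: (20.01+17.98)/2 × 1 = 18.995
  [4.75→10.75]: (17.98+6.10)/2 × 6 = 72.24
  [10.75→11.75]: (6.10+4.96)/2 × 1 = 5.53
  [11.75→13.75]: (4.96+3.27)/2 × 2 = 8.23
  Sum = 151.57 µg/mL·h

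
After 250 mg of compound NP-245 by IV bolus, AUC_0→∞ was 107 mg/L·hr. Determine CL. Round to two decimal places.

CL = 2.34 L/hr

CL = Dose_iv / AUC_0→∞
   = 250 / 107 = 2.33645 L/hr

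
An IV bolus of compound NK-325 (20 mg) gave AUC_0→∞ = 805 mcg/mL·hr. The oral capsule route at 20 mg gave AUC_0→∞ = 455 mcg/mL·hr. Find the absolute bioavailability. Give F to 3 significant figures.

F = (AUC_ev / D_ev) / (AUC_iv / D_iv)
  = (455/20) / (805/20)
  = 22.75 / 40.25 = 0.5652

F = 0.565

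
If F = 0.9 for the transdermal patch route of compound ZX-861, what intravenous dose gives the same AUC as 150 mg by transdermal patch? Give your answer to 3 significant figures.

Systemic exposure from an extravascular dose = F × D_ev, so the equivalent IV dose is F × D_ev.
D_iv = F × D_ev = 0.9 × 150 = 135 mg

D_iv = 135 mg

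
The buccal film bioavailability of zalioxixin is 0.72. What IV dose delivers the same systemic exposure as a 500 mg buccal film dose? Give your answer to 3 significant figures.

D_iv = 360 mg

Systemic exposure from an extravascular dose = F × D_ev, so the equivalent IV dose is F × D_ev.
D_iv = F × D_ev = 0.72 × 500 = 360 mg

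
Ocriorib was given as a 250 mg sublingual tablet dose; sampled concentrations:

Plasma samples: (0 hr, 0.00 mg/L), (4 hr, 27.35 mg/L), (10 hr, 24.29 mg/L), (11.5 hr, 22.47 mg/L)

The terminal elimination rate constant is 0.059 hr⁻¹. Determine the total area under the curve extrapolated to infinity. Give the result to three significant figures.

AUC = 626 mg/L·hr

Trapezoidal AUC_0→11.5:
  [0→4]: (0.00+27.35)/2 × 4 = 54.7
  [4→10]: (27.35+24.29)/2 × 6 = 154.92
  [10→11.5]: (24.29+22.47)/2 × 1.5 = 35.07
  Sum = 244.69 mg/L·hr
Extrapolated tail: C_last / k_e = 22.47 / 0.059 = 380.847
AUC_0→∞ = 244.69 + 380.847 = 625.537 mg/L·hr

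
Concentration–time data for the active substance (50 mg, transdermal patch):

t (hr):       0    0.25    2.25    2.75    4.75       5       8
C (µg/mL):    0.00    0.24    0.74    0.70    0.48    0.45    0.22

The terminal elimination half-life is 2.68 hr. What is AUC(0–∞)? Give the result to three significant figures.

AUC = 4.52 µg/mL·hr

Trapezoidal AUC_0→8:
  [0→0.25]: (0.00+0.24)/2 × 0.25 = 0.03
  [0.25→2.25]: (0.24+0.74)/2 × 2 = 0.98
  [2.25→2.75]: (0.74+0.70)/2 × 0.5 = 0.36
  [2.75→4.75]: (0.70+0.48)/2 × 2 = 1.18
  [4.75→5]: (0.48+0.45)/2 × 0.25 = 0.11625
  [5→8]: (0.45+0.22)/2 × 3 = 1.005
  Sum = 3.67125 µg/mL·hr
k_e = ln2 / t½ = 0.693147 / 2.68 = 0.2586 hr^-1
Extrapolated tail: C_last / k_e = 0.22 / 0.2586 = 0.851
AUC_0→∞ = 3.67125 + 0.851 = 4.52225 µg/mL·hr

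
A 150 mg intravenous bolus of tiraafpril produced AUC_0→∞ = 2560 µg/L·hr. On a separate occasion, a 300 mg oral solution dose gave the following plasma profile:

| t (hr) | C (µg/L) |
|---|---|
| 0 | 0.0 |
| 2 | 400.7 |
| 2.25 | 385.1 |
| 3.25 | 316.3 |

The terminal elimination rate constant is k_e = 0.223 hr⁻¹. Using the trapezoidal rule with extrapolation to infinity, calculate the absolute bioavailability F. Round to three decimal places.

Trapezoidal AUC_0→3.25 (oral solution):
  [0→2]: (0.0+400.7)/2 × 2 = 400.7
  [2→2.25]: (400.7+385.1)/2 × 0.25 = 98.225
  [2.25→3.25]: (385.1+316.3)/2 × 1 = 350.7
  Sum = 849.625 µg/L·hr
Tail: C_last/k_e = 316.3/0.223 = 1418.386
AUC_0→∞ (oral solution) = 849.625 + 1418.386 = 2268.011 µg/L·hr
F = (AUC_ev/D_ev)/(AUC_iv/D_iv) = (2268.011/300)/(2560/150) = 7.56004/17.0667 = 0.4430

F = 0.443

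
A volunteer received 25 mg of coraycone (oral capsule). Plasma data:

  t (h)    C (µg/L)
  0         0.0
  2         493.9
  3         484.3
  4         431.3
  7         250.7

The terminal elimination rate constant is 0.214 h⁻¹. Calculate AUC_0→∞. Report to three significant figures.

AUC = 3640 µg/L·h

Trapezoidal AUC_0→7:
  [0→2]: (0.0+493.9)/2 × 2 = 493.9
  [2→3]: (493.9+484.3)/2 × 1 = 489.1
  [3→4]: (484.3+431.3)/2 × 1 = 457.8
  [4→7]: (431.3+250.7)/2 × 3 = 1023.0
  Sum = 2463.8 µg/L·h
Extrapolated tail: C_last / k_e = 250.7 / 0.214 = 1171.495
AUC_0→∞ = 2463.8 + 1171.495 = 3635.295 µg/L·h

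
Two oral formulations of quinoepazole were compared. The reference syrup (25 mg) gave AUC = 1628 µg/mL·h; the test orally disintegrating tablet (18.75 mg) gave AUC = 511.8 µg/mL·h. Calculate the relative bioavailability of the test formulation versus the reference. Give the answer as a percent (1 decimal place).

F_rel = 41.9%

F_rel = (AUC_test/D_test) / (AUC_ref/D_ref)
      = (511.8/18.75) / (1628/25)
      = 27.296 / 65.12 = 0.4192 = 41.92%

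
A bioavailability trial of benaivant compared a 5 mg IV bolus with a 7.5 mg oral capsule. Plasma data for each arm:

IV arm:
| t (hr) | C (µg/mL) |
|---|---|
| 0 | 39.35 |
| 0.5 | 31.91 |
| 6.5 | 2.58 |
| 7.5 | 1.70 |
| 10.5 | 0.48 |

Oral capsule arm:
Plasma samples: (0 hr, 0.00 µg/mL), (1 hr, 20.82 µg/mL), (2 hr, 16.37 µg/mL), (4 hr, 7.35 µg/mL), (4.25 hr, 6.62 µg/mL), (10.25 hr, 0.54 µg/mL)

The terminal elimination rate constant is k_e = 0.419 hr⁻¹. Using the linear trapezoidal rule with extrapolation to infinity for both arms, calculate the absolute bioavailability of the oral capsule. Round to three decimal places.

F = 0.403

Trapezoidal AUC_0→10.5 (IV):
  [0→0.5]: (39.35+31.91)/2 × 0.5 = 17.815
  [0.5→6.5]: (31.91+2.58)/2 × 6 = 103.47
  [6.5→7.5]: (2.58+1.70)/2 × 1 = 2.14
  [7.5→10.5]: (1.70+0.48)/2 × 3 = 3.27
  Sum = 126.695 µg/mL·hr
IV tail: 0.48/0.419 = 1.146; AUC_iv,0→∞ = 126.695 + 1.146 = 127.841 µg/mL·hr
Trapezoidal AUC_0→10.25 (oral capsule):
  [0→1]: (0.00+20.82)/2 × 1 = 10.41
  [1→2]: (20.82+16.37)/2 × 1 = 18.595
  [2→4]: (16.37+7.35)/2 × 2 = 23.72
  [4→4.25]: (7.35+6.62)/2 × 0.25 = 1.74625
  [4.25→10.25]: (6.62+0.54)/2 × 6 = 21.48
  Sum = 75.95125 µg/mL·hr
oral capsule tail: 0.54/0.419 = 1.289; AUC_ev,0→∞ = 75.95125 + 1.289 = 77.24025 µg/mL·hr
F = (AUC_ev/D_ev)/(AUC_iv/D_iv) = (77.24025/7.5)/(127.841/5) = 10.2987/25.5682 = 0.4028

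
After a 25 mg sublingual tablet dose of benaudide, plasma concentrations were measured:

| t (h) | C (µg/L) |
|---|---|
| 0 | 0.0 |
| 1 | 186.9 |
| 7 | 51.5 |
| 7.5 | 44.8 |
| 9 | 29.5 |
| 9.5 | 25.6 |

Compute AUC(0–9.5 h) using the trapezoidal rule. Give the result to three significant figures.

Trapezoidal AUC_0→9.5:
  [0→1]: (0.0+186.9)/2 × 1 = 93.45
  [1→7]: (186.9+51.5)/2 × 6 = 715.2
  [7→7.5]: (51.5+44.8)/2 × 0.5 = 24.075
  [7.5→9]: (44.8+29.5)/2 × 1.5 = 55.725
  [9→9.5]: (29.5+25.6)/2 × 0.5 = 13.775
  Sum = 902.225 µg/L·h

AUC = 902 µg/L·h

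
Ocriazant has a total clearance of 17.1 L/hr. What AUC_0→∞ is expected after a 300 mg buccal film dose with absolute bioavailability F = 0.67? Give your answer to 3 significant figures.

AUC = 11.8 mg/L·hr

AUC_0→∞ = F × Dose / CL
        = 0.67 × 300 / 17.1 = 11.7544 mg/L·hr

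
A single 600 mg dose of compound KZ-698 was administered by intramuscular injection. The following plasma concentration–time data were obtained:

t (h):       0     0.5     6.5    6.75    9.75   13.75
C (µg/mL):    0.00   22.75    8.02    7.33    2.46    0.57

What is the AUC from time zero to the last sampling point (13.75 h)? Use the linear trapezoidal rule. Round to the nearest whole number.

Trapezoidal AUC_0→13.75:
  [0→0.5]: (0.00+22.75)/2 × 0.5 = 5.6875
  [0.5→6.5]: (22.75+8.02)/2 × 6 = 92.31
  [6.5→6.75]: (8.02+7.33)/2 × 0.25 = 1.91875
  [6.75→9.75]: (7.33+2.46)/2 × 3 = 14.685
  [9.75→13.75]: (2.46+0.57)/2 × 4 = 6.06
  Sum = 120.66125 µg/mL·h

AUC = 121 µg/mL·h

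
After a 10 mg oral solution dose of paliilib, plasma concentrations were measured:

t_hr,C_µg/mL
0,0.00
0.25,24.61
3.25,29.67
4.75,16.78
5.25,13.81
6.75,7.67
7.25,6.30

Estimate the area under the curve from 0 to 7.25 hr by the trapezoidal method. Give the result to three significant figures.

AUC = 147 µg/mL·hr

Trapezoidal AUC_0→7.25:
  [0→0.25]: (0.00+24.61)/2 × 0.25 = 3.07625
  [0.25→3.25]: (24.61+29.67)/2 × 3 = 81.42
  [3.25→4.75]: (29.67+16.78)/2 × 1.5 = 34.8375
  [4.75→5.25]: (16.78+13.81)/2 × 0.5 = 7.6475
  [5.25→6.75]: (13.81+7.67)/2 × 1.5 = 16.11
  [6.75→7.25]: (7.67+6.30)/2 × 0.5 = 3.4925
  Sum = 146.58375 µg/mL·hr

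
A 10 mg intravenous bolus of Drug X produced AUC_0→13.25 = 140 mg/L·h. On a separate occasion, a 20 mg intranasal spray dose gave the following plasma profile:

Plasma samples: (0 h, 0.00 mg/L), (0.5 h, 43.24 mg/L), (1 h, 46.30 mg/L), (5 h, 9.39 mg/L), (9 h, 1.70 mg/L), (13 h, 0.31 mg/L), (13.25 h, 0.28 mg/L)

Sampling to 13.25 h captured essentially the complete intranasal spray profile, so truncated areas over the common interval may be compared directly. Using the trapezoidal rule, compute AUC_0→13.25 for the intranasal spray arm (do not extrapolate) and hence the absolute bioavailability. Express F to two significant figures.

Trapezoidal AUC_0→13.25 (intranasal spray):
  [0→0.5]: (0.00+43.24)/2 × 0.5 = 10.81
  [0.5→1]: (43.24+46.30)/2 × 0.5 = 22.385
  [1→5]: (46.30+9.39)/2 × 4 = 111.38
  [5→9]: (9.39+1.70)/2 × 4 = 22.18
  [9→13]: (1.70+0.31)/2 × 4 = 4.02
  [13→13.25]: (0.31+0.28)/2 × 0.25 = 0.07375
  Sum = 170.84875 mg/L·h
F = (AUC_ev/D_ev)/(AUC_iv/D_iv) = (170.84875/20)/(140/10) = 8.5424375/14 = 0.6102

F = 0.61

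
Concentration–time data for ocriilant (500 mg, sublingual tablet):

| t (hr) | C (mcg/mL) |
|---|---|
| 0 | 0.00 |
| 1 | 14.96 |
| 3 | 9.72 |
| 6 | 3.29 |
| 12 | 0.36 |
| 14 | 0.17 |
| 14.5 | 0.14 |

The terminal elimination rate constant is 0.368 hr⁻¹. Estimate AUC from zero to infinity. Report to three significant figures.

Trapezoidal AUC_0→14.5:
  [0→1]: (0.00+14.96)/2 × 1 = 7.48
  [1→3]: (14.96+9.72)/2 × 2 = 24.68
  [3→6]: (9.72+3.29)/2 × 3 = 19.515
  [6→12]: (3.29+0.36)/2 × 6 = 10.95
  [12→14]: (0.36+0.17)/2 × 2 = 0.53
  [14→14.5]: (0.17+0.14)/2 × 0.5 = 0.0775
  Sum = 63.2325 mcg/mL·hr
Extrapolated tail: C_last / k_e = 0.14 / 0.368 = 0.380
AUC_0→∞ = 63.2325 + 0.380 = 63.6125 mcg/mL·hr

AUC = 63.6 mcg/mL·hr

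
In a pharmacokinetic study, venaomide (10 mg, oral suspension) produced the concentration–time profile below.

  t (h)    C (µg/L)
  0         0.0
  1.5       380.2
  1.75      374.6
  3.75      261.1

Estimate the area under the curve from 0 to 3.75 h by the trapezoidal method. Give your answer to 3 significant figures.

AUC = 1020 µg/L·h

Trapezoidal AUC_0→3.75:
  [0→1.5]: (0.0+380.2)/2 × 1.5 = 285.15
  [1.5→1.75]: (380.2+374.6)/2 × 0.25 = 94.35
  [1.75→3.75]: (374.6+261.1)/2 × 2 = 635.7
  Sum = 1015.2 µg/L·h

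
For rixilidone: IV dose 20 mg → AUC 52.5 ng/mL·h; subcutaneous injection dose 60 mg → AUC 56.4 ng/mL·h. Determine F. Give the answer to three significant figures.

F = 0.358

F = (AUC_ev / D_ev) / (AUC_iv / D_iv)
  = (56.4/60) / (52.5/20)
  = 0.94 / 2.625 = 0.3581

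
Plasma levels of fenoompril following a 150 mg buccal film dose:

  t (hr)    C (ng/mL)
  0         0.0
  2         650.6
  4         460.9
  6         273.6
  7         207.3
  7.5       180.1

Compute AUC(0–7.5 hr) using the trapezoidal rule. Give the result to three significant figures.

Trapezoidal AUC_0→7.5:
  [0→2]: (0.0+650.6)/2 × 2 = 650.6
  [2→4]: (650.6+460.9)/2 × 2 = 1111.5
  [4→6]: (460.9+273.6)/2 × 2 = 734.5
  [6→7]: (273.6+207.3)/2 × 1 = 240.45
  [7→7.5]: (207.3+180.1)/2 × 0.5 = 96.85
  Sum = 2833.9 ng/mL·hr

AUC = 2830 ng/mL·hr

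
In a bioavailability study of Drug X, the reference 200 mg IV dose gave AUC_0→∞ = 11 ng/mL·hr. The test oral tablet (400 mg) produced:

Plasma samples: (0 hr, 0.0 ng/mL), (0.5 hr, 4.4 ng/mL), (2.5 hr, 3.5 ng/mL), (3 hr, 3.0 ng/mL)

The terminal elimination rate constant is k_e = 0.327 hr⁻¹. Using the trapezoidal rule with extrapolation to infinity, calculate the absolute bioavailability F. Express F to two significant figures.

Trapezoidal AUC_0→3 (oral tablet):
  [0→0.5]: (0.0+4.4)/2 × 0.5 = 1.1
  [0.5→2.5]: (4.4+3.5)/2 × 2 = 7.9
  [2.5→3]: (3.5+3.0)/2 × 0.5 = 1.625
  Sum = 10.625 ng/mL·hr
Tail: C_last/k_e = 3.0/0.327 = 9.174
AUC_0→∞ (oral tablet) = 10.625 + 9.174 = 19.799 ng/mL·hr
F = (AUC_ev/D_ev)/(AUC_iv/D_iv) = (19.799/400)/(11/200) = 0.0494975/0.055 = 0.9000

F = 0.90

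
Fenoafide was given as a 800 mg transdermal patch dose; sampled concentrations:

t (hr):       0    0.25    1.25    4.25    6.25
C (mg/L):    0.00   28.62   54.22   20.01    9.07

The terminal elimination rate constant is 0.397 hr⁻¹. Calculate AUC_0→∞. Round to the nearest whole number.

AUC = 208 mg/L·hr

Trapezoidal AUC_0→6.25:
  [0→0.25]: (0.00+28.62)/2 × 0.25 = 3.5775
  [0.25→1.25]: (28.62+54.22)/2 × 1 = 41.42
  [1.25→4.25]: (54.22+20.01)/2 × 3 = 111.345
  [4.25→6.25]: (20.01+9.07)/2 × 2 = 29.08
  Sum = 185.4225 mg/L·hr
Extrapolated tail: C_last / k_e = 9.07 / 0.397 = 22.846
AUC_0→∞ = 185.4225 + 22.846 = 208.2685 mg/L·hr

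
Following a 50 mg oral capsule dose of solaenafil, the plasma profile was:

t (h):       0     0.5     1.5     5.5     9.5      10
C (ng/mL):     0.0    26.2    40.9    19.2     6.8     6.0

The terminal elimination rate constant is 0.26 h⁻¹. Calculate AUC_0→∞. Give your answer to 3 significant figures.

AUC = 239 ng/mL·h

Trapezoidal AUC_0→10:
  [0→0.5]: (0.0+26.2)/2 × 0.5 = 6.55
  [0.5→1.5]: (26.2+40.9)/2 × 1 = 33.55
  [1.5→5.5]: (40.9+19.2)/2 × 4 = 120.2
  [5.5→9.5]: (19.2+6.8)/2 × 4 = 52.0
  [9.5→10]: (6.8+6.0)/2 × 0.5 = 3.2
  Sum = 215.5 ng/mL·h
Extrapolated tail: C_last / k_e = 6.0 / 0.26 = 23.077
AUC_0→∞ = 215.5 + 23.077 = 238.577 ng/mL·h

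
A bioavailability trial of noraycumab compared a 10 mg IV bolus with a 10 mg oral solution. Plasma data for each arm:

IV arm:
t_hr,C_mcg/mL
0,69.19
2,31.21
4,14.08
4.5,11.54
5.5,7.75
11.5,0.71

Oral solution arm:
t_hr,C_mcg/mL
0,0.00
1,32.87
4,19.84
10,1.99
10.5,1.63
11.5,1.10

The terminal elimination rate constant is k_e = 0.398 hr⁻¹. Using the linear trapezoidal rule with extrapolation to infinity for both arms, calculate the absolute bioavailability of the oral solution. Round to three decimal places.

F = 0.879

Trapezoidal AUC_0→11.5 (IV):
  [0→2]: (69.19+31.21)/2 × 2 = 100.4
  [2→4]: (31.21+14.08)/2 × 2 = 45.29
  [4→4.5]: (14.08+11.54)/2 × 0.5 = 6.405
  [4.5→5.5]: (11.54+7.75)/2 × 1 = 9.645
  [5.5→11.5]: (7.75+0.71)/2 × 6 = 25.38
  Sum = 187.12 mcg/mL·hr
IV tail: 0.71/0.398 = 1.784; AUC_iv,0→∞ = 187.12 + 1.784 = 188.904 mcg/mL·hr
Trapezoidal AUC_0→11.5 (oral solution):
  [0→1]: (0.00+32.87)/2 × 1 = 16.435
  [1→4]: (32.87+19.84)/2 × 3 = 79.065
  [4→10]: (19.84+1.99)/2 × 6 = 65.49
  [10→10.5]: (1.99+1.63)/2 × 0.5 = 0.905
  [10.5→11.5]: (1.63+1.10)/2 × 1 = 1.365
  Sum = 163.26 mcg/mL·hr
oral solution tail: 1.10/0.398 = 2.764; AUC_ev,0→∞ = 163.26 + 2.764 = 166.024 mcg/mL·hr
F = (AUC_ev/D_ev)/(AUC_iv/D_iv) = (166.024/10)/(188.904/10) = 16.6024/18.8904 = 0.8789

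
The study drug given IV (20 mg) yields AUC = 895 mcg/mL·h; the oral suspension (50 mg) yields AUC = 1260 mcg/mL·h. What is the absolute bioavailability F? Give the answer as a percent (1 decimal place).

F = 56.3%

F = (AUC_ev / D_ev) / (AUC_iv / D_iv)
  = (1260/50) / (895/20)
  = 25.2 / 44.75 = 0.5631
  = 56.31%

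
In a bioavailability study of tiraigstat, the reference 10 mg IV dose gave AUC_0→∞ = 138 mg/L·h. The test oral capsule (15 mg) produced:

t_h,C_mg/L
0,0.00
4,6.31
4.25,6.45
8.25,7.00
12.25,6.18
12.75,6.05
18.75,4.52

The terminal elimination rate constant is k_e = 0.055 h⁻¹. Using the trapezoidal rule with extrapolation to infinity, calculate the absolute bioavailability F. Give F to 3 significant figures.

F = 0.891

Trapezoidal AUC_0→18.75 (oral capsule):
  [0→4]: (0.00+6.31)/2 × 4 = 12.62
  [4→4.25]: (6.31+6.45)/2 × 0.25 = 1.595
  [4.25→8.25]: (6.45+7.00)/2 × 4 = 26.9
  [8.25→12.25]: (7.00+6.18)/2 × 4 = 26.36
  [12.25→12.75]: (6.18+6.05)/2 × 0.5 = 3.0575
  [12.75→18.75]: (6.05+4.52)/2 × 6 = 31.71
  Sum = 102.2425 mg/L·h
Tail: C_last/k_e = 4.52/0.055 = 82.182
AUC_0→∞ (oral capsule) = 102.2425 + 82.182 = 184.4245 mg/L·h
F = (AUC_ev/D_ev)/(AUC_iv/D_iv) = (184.4245/15)/(138/10) = 12.295/13.8 = 0.8909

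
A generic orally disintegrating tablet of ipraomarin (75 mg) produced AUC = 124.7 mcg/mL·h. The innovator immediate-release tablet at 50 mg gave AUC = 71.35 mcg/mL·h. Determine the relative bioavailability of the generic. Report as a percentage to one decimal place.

F_rel = 116.5%

F_rel = (AUC_test/D_test) / (AUC_ref/D_ref)
      = (124.7/75) / (71.35/50)
      = 1.66267 / 1.427 = 1.1652 = 116.52%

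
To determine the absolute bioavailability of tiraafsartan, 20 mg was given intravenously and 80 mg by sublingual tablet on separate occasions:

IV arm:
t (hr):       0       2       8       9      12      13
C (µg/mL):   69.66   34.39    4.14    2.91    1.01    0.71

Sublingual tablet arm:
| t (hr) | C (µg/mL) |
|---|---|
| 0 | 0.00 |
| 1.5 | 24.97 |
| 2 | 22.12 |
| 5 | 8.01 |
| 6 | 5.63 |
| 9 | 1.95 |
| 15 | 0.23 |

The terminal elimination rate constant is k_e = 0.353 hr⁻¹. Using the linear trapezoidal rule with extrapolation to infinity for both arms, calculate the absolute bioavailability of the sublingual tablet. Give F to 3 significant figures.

Trapezoidal AUC_0→13 (IV):
  [0→2]: (69.66+34.39)/2 × 2 = 104.05
  [2→8]: (34.39+4.14)/2 × 6 = 115.59
  [8→9]: (4.14+2.91)/2 × 1 = 3.525
  [9→12]: (2.91+1.01)/2 × 3 = 5.88
  [12→13]: (1.01+0.71)/2 × 1 = 0.86
  Sum = 229.905 µg/mL·hr
IV tail: 0.71/0.353 = 2.011; AUC_iv,0→∞ = 229.905 + 2.011 = 231.916 µg/mL·hr
Trapezoidal AUC_0→15 (sublingual tablet):
  [0→1.5]: (0.00+24.97)/2 × 1.5 = 18.7275
  [1.5→2]: (24.97+22.12)/2 × 0.5 = 11.7725
  [2→5]: (22.12+8.01)/2 × 3 = 45.195
  [5→6]: (8.01+5.63)/2 × 1 = 6.82
  [6→9]: (5.63+1.95)/2 × 3 = 11.37
  [9→15]: (1.95+0.23)/2 × 6 = 6.54
  Sum = 100.425 µg/mL·hr
sublingual tablet tail: 0.23/0.353 = 0.652; AUC_ev,0→∞ = 100.425 + 0.652 = 101.077 µg/mL·hr
F = (AUC_ev/D_ev)/(AUC_iv/D_iv) = (101.077/80)/(231.916/20) = 1.2634625/11.5958 = 0.1090

F = 0.109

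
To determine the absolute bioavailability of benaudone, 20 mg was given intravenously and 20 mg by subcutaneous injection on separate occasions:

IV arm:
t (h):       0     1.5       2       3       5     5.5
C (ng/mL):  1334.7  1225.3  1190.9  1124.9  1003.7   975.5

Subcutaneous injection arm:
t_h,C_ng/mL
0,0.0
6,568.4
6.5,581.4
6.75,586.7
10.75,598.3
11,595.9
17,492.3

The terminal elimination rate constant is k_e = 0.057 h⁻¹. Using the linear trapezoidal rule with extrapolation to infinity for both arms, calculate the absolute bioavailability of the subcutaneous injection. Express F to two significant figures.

F = 0.71

Trapezoidal AUC_0→5.5 (IV):
  [0→1.5]: (1334.7+1225.3)/2 × 1.5 = 1920.0
  [1.5→2]: (1225.3+1190.9)/2 × 0.5 = 604.05
  [2→3]: (1190.9+1124.9)/2 × 1 = 1157.9
  [3→5]: (1124.9+1003.7)/2 × 2 = 2128.6
  [5→5.5]: (1003.7+975.5)/2 × 0.5 = 494.8
  Sum = 6305.35 ng/mL·h
IV tail: 975.5/0.057 = 17114.035; AUC_iv,0→∞ = 6305.35 + 17114.035 = 23419.385 ng/mL·h
Trapezoidal AUC_0→17 (subcutaneous injection):
  [0→6]: (0.0+568.4)/2 × 6 = 1705.2
  [6→6.5]: (568.4+581.4)/2 × 0.5 = 287.45
  [6.5→6.75]: (581.4+586.7)/2 × 0.25 = 146.0125
  [6.75→10.75]: (586.7+598.3)/2 × 4 = 2370.0
  [10.75→11]: (598.3+595.9)/2 × 0.25 = 149.275
  [11→17]: (595.9+492.3)/2 × 6 = 3264.6
  Sum = 7922.5375 ng/mL·h
subcutaneous injection tail: 492.3/0.057 = 8636.842; AUC_ev,0→∞ = 7922.5375 + 8636.842 = 16559.3795 ng/mL·h
F = (AUC_ev/D_ev)/(AUC_iv/D_iv) = (16559.3795/20)/(23419.385/20) = 827.969/1170.97 = 0.7071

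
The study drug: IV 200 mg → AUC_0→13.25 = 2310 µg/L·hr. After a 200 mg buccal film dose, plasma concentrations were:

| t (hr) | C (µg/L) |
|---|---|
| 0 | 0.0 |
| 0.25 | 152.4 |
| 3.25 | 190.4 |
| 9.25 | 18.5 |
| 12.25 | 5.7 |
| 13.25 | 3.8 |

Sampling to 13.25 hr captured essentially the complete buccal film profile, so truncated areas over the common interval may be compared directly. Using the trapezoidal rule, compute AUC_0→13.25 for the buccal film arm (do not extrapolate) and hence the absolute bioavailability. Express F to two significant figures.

F = 0.52

Trapezoidal AUC_0→13.25 (buccal film):
  [0→0.25]: (0.0+152.4)/2 × 0.25 = 19.05
  [0.25→3.25]: (152.4+190.4)/2 × 3 = 514.2
  [3.25→9.25]: (190.4+18.5)/2 × 6 = 626.7
  [9.25→12.25]: (18.5+5.7)/2 × 3 = 36.3
  [12.25→13.25]: (5.7+3.8)/2 × 1 = 4.75
  Sum = 1201.0 µg/L·hr
F = (AUC_ev/D_ev)/(AUC_iv/D_iv) = (1201.0/200)/(2310/200) = 6.005/11.55 = 0.5199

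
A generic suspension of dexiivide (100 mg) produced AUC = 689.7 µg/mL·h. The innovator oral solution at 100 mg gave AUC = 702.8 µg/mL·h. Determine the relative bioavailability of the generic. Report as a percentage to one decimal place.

F_rel = 98.1%

F_rel = (AUC_test/D_test) / (AUC_ref/D_ref)
      = (689.7/100) / (702.8/100)
      = 6.897 / 7.028 = 0.9814 = 98.14%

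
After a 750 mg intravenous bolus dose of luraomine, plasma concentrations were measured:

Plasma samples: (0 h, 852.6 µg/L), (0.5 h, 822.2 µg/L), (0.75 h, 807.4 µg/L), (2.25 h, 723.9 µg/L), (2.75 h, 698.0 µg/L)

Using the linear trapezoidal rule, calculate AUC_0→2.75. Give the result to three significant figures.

AUC = 2130 µg/L·h

Trapezoidal AUC_0→2.75:
  [0→0.5]: (852.6+822.2)/2 × 0.5 = 418.7
  [0.5→0.75]: (822.2+807.4)/2 × 0.25 = 203.7
  [0.75→2.25]: (807.4+723.9)/2 × 1.5 = 1148.475
  [2.25→2.75]: (723.9+698.0)/2 × 0.5 = 355.475
  Sum = 2126.35 µg/L·h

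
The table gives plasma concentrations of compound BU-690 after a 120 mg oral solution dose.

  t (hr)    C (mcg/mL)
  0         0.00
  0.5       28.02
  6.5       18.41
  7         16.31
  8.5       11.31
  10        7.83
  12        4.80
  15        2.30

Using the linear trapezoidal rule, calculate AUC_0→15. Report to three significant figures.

Trapezoidal AUC_0→15:
  [0→0.5]: (0.00+28.02)/2 × 0.5 = 7.005
  [0.5→6.5]: (28.02+18.41)/2 × 6 = 139.29
  [6.5→7]: (18.41+16.31)/2 × 0.5 = 8.68
  [7→8.5]: (16.31+11.31)/2 × 1.5 = 20.715
  [8.5→10]: (11.31+7.83)/2 × 1.5 = 14.355
  [10→12]: (7.83+4.80)/2 × 2 = 12.63
  [12→15]: (4.80+2.30)/2 × 3 = 10.65
  Sum = 213.325 mcg/mL·hr

AUC = 213 mcg/mL·hr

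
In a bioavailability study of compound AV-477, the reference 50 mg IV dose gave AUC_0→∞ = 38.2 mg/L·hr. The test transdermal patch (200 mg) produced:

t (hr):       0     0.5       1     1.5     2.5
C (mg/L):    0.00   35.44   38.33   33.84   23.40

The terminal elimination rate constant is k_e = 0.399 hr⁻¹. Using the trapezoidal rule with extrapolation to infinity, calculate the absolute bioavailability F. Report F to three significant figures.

F = 0.868

Trapezoidal AUC_0→2.5 (transdermal patch):
  [0→0.5]: (0.00+35.44)/2 × 0.5 = 8.86
  [0.5→1]: (35.44+38.33)/2 × 0.5 = 18.4425
  [1→1.5]: (38.33+33.84)/2 × 0.5 = 18.0425
  [1.5→2.5]: (33.84+23.40)/2 × 1 = 28.62
  Sum = 73.965 mg/L·hr
Tail: C_last/k_e = 23.40/0.399 = 58.647
AUC_0→∞ (transdermal patch) = 73.965 + 58.647 = 132.612 mg/L·hr
F = (AUC_ev/D_ev)/(AUC_iv/D_iv) = (132.612/200)/(38.2/50) = 0.66306/0.764 = 0.8679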